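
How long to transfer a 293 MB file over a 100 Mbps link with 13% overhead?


Effective throughput = 100 * (1 - 13/100) = 87 Mbps
File size in Mb = 293 * 8 = 2344 Mb
Time = 2344 / 87
Time = 26.9425 seconds


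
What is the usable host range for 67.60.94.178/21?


Network: 67.60.88.0
Broadcast: 67.60.95.255
First usable = network + 1
Last usable = broadcast - 1
Range: 67.60.88.1 to 67.60.95.254


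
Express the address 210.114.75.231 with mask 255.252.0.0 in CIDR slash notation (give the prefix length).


Binary: 11111111.11111100.00000000.00000000
Count leading 1s
Prefix: /14


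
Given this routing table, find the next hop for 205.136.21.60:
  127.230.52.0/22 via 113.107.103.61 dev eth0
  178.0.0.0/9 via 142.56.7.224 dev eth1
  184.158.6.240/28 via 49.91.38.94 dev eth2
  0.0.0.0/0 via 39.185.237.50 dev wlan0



Longest prefix match for 205.136.21.60:
  /22 127.230.52.0: no
  /9 178.0.0.0: no
  /28 184.158.6.240: no
  /0 0.0.0.0: MATCH
Selected: next-hop 39.185.237.50 via wlan0 (matched /0)


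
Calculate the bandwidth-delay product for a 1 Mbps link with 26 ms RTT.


BDP = bandwidth * RTT
= 1 Mbps * 26 ms
= 1 * 1e6 * 26 / 1000 bits
= 26000 bits
= 3250 bytes
= 3.1738 KB
BDP = 26000 bits (3250 bytes)


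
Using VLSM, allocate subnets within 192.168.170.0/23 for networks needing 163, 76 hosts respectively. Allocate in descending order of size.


163 hosts -> /24 (254 usable): 192.168.170.0/24
76 hosts -> /25 (126 usable): 192.168.171.0/25
Allocation: 192.168.170.0/24 (163 hosts, 254 usable); 192.168.171.0/25 (76 hosts, 126 usable)


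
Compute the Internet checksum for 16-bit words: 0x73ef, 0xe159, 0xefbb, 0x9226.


Sum all words (with carry folding):
+ 0x73ef = 0x73ef
+ 0xe159 = 0x5549
+ 0xefbb = 0x4505
+ 0x9226 = 0xd72b
One's complement: ~0xd72b
Checksum = 0x28d4


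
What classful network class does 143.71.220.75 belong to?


First octet: 143
Binary: 10001111
10xxxxxx -> Class B (128-191)
Class B, default mask 255.255.0.0 (/16)


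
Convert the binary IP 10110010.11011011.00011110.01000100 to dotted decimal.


10110010 = 178
11011011 = 219
00011110 = 30
01000100 = 68
IP: 178.219.30.68


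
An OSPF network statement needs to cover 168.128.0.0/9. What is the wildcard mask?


Subnet mask: 255.128.0.0
Wildcard = 255.255.255.255 - subnet mask
255 - 255 = 0
255 - 128 = 127
255 - 0 = 255
255 - 0 = 255
Wildcard: 0.127.255.255


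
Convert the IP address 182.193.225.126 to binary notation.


182 = 10110110
193 = 11000001
225 = 11100001
126 = 01111110
Binary: 10110110.11000001.11100001.01111110


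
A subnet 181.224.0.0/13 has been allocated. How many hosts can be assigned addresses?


Host bits = 32 - 13 = 19
Total addresses = 2^19 = 524288
Usable = total - 2 (network and broadcast)
Usable hosts: 524286


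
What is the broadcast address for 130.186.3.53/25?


Network: 130.186.3.0/25
Host bits = 7
Set all host bits to 1:
Broadcast: 130.186.3.127


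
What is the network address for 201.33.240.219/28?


IP:   11001001.00100001.11110000.11011011
Mask: 11111111.11111111.11111111.11110000
AND operation:
Net:  11001001.00100001.11110000.11010000
Network: 201.33.240.208/28


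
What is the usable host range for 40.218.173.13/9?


Network: 40.128.0.0
Broadcast: 40.255.255.255
First usable = network + 1
Last usable = broadcast - 1
Range: 40.128.0.1 to 40.255.255.254


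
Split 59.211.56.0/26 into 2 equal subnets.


New prefix = 26 + 1 = 27
Each subnet has 32 addresses
  59.211.56.0/27
  59.211.56.32/27
Subnets: 59.211.56.0/27, 59.211.56.32/27


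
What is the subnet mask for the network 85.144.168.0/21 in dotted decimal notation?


/21 means 21 network bits, 11 host bits
Binary: 11111111111111111111100000000000
Mask: 255.255.248.0


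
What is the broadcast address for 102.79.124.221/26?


Network: 102.79.124.192/26
Host bits = 6
Set all host bits to 1:
Broadcast: 102.79.124.255


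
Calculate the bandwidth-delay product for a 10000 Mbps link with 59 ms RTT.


BDP = bandwidth * RTT
= 10000 Mbps * 59 ms
= 10000 * 1e6 * 59 / 1000 bits
= 590000000 bits
= 73750000 bytes
= 72021.4844 KB
BDP = 590000000 bits (73750000 bytes)


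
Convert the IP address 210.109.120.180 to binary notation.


210 = 11010010
109 = 01101101
120 = 01111000
180 = 10110100
Binary: 11010010.01101101.01111000.10110100


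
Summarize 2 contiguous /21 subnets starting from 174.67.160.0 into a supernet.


Original prefix: /21
Number of subnets: 2 = 2^1
New prefix = 21 - 1 = 20
Supernet: 174.67.160.0/20


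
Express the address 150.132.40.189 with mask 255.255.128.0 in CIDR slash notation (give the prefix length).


Binary: 11111111.11111111.10000000.00000000
Count leading 1s
Prefix: /17


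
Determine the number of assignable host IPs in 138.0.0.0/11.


Host bits = 32 - 11 = 21
Total addresses = 2^21 = 2097152
Usable = total - 2 (network and broadcast)
Usable hosts: 2097150


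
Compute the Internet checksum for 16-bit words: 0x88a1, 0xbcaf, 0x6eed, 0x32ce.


Sum all words (with carry folding):
+ 0x88a1 = 0x88a1
+ 0xbcaf = 0x4551
+ 0x6eed = 0xb43e
+ 0x32ce = 0xe70c
One's complement: ~0xe70c
Checksum = 0x18f3


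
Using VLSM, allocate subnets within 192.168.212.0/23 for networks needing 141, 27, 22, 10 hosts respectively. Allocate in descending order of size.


141 hosts -> /24 (254 usable): 192.168.212.0/24
27 hosts -> /27 (30 usable): 192.168.213.0/27
22 hosts -> /27 (30 usable): 192.168.213.32/27
10 hosts -> /28 (14 usable): 192.168.213.64/28
Allocation: 192.168.212.0/24 (141 hosts, 254 usable); 192.168.213.0/27 (27 hosts, 30 usable); 192.168.213.32/27 (22 hosts, 30 usable); 192.168.213.64/28 (10 hosts, 14 usable)


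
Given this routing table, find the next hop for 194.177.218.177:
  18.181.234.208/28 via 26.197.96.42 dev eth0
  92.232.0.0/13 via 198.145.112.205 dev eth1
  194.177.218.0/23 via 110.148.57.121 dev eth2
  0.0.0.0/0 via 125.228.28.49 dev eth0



Longest prefix match for 194.177.218.177:
  /28 18.181.234.208: no
  /13 92.232.0.0: no
  /23 194.177.218.0: MATCH
  /0 0.0.0.0: MATCH
Selected: next-hop 110.148.57.121 via eth2 (matched /23)


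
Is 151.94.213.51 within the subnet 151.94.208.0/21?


Subnet network: 151.94.208.0
Test IP AND mask: 151.94.208.0
Yes, 151.94.213.51 is in 151.94.208.0/21


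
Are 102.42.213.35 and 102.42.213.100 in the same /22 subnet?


Mask: 255.255.252.0
102.42.213.35 AND mask = 102.42.212.0
102.42.213.100 AND mask = 102.42.212.0
Yes, same subnet (102.42.212.0)


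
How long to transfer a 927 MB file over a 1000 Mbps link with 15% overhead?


Effective throughput = 1000 * (1 - 15/100) = 850 Mbps
File size in Mb = 927 * 8 = 7416 Mb
Time = 7416 / 850
Time = 8.7247 seconds


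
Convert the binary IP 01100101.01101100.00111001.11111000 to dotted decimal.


01100101 = 101
01101100 = 108
00111001 = 57
11111000 = 248
IP: 101.108.57.248


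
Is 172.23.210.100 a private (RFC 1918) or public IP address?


RFC 1918 private ranges:
  10.0.0.0/8 (10.0.0.0 - 10.255.255.255)
  172.16.0.0/12 (172.16.0.0 - 172.31.255.255)
  192.168.0.0/16 (192.168.0.0 - 192.168.255.255)
Private (in 172.16.0.0/12)


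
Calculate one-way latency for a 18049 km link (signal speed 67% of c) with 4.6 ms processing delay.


Speed = 0.67 * 3e5 km/s = 201000 km/s
Propagation delay = 18049 / 201000 = 0.0898 s = 89.796 ms
Processing delay = 4.6 ms
Total one-way latency = 94.396 ms


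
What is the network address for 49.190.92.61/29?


IP:   00110001.10111110.01011100.00111101
Mask: 11111111.11111111.11111111.11111000
AND operation:
Net:  00110001.10111110.01011100.00111000
Network: 49.190.92.56/29


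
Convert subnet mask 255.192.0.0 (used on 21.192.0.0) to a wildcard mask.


Subnet mask: 255.192.0.0
Wildcard = 255.255.255.255 - subnet mask
255 - 255 = 0
255 - 192 = 63
255 - 0 = 255
255 - 0 = 255
Wildcard: 0.63.255.255


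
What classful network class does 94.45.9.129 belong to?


First octet: 94
Binary: 01011110
0xxxxxxx -> Class A (1-126)
Class A, default mask 255.0.0.0 (/8)


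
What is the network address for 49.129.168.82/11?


IP:   00110001.10000001.10101000.01010010
Mask: 11111111.11100000.00000000.00000000
AND operation:
Net:  00110001.10000000.00000000.00000000
Network: 49.128.0.0/11


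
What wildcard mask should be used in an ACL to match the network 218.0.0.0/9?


Subnet mask: 255.128.0.0
Wildcard = 255.255.255.255 - subnet mask
255 - 255 = 0
255 - 128 = 127
255 - 0 = 255
255 - 0 = 255
Wildcard: 0.127.255.255


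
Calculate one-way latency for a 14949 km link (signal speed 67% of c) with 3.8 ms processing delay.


Speed = 0.67 * 3e5 km/s = 201000 km/s
Propagation delay = 14949 / 201000 = 0.0744 s = 74.3731 ms
Processing delay = 3.8 ms
Total one-way latency = 78.1731 ms


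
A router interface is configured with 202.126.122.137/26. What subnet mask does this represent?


/26 means 26 network bits, 6 host bits
Binary: 11111111111111111111111111000000
Mask: 255.255.255.192


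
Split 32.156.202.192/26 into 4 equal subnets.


New prefix = 26 + 2 = 28
Each subnet has 16 addresses
  32.156.202.192/28
  32.156.202.208/28
  32.156.202.224/28
  32.156.202.240/28
Subnets: 32.156.202.192/28, 32.156.202.208/28, 32.156.202.224/28, 32.156.202.240/28


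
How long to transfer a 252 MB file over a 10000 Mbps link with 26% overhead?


Effective throughput = 10000 * (1 - 26/100) = 7400 Mbps
File size in Mb = 252 * 8 = 2016 Mb
Time = 2016 / 7400
Time = 0.2724 seconds


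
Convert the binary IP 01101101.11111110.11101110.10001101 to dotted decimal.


01101101 = 109
11111110 = 254
11101110 = 238
10001101 = 141
IP: 109.254.238.141


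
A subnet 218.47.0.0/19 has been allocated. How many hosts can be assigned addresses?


Host bits = 32 - 19 = 13
Total addresses = 2^13 = 8192
Usable = total - 2 (network and broadcast)
Usable hosts: 8190


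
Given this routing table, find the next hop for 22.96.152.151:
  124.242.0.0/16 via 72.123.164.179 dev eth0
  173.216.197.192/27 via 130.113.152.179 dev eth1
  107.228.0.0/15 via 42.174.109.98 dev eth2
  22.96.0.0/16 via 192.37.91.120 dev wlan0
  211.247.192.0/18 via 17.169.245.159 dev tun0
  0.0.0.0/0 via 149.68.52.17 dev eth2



Longest prefix match for 22.96.152.151:
  /16 124.242.0.0: no
  /27 173.216.197.192: no
  /15 107.228.0.0: no
  /16 22.96.0.0: MATCH
  /18 211.247.192.0: no
  /0 0.0.0.0: MATCH
Selected: next-hop 192.37.91.120 via wlan0 (matched /16)


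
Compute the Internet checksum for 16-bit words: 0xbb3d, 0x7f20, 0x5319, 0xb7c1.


Sum all words (with carry folding):
+ 0xbb3d = 0xbb3d
+ 0x7f20 = 0x3a5e
+ 0x5319 = 0x8d77
+ 0xb7c1 = 0x4539
One's complement: ~0x4539
Checksum = 0xbac6


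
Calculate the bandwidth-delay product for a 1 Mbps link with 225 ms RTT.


BDP = bandwidth * RTT
= 1 Mbps * 225 ms
= 1 * 1e6 * 225 / 1000 bits
= 225000 bits
= 28125 bytes
= 27.4658 KB
BDP = 225000 bits (28125 bytes)


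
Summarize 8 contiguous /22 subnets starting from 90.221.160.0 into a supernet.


Original prefix: /22
Number of subnets: 8 = 2^3
New prefix = 22 - 3 = 19
Supernet: 90.221.160.0/19


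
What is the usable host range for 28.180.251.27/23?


Network: 28.180.250.0
Broadcast: 28.180.251.255
First usable = network + 1
Last usable = broadcast - 1
Range: 28.180.250.1 to 28.180.251.254


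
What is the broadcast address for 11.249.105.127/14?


Network: 11.248.0.0/14
Host bits = 18
Set all host bits to 1:
Broadcast: 11.251.255.255


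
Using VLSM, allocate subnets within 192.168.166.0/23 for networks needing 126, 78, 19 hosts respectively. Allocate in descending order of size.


126 hosts -> /25 (126 usable): 192.168.166.0/25
78 hosts -> /25 (126 usable): 192.168.166.128/25
19 hosts -> /27 (30 usable): 192.168.167.0/27
Allocation: 192.168.166.0/25 (126 hosts, 126 usable); 192.168.166.128/25 (78 hosts, 126 usable); 192.168.167.0/27 (19 hosts, 30 usable)


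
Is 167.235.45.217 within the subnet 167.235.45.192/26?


Subnet network: 167.235.45.192
Test IP AND mask: 167.235.45.192
Yes, 167.235.45.217 is in 167.235.45.192/26


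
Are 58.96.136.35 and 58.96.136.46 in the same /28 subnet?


Mask: 255.255.255.240
58.96.136.35 AND mask = 58.96.136.32
58.96.136.46 AND mask = 58.96.136.32
Yes, same subnet (58.96.136.32)


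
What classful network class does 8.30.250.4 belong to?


First octet: 8
Binary: 00001000
0xxxxxxx -> Class A (1-126)
Class A, default mask 255.0.0.0 (/8)


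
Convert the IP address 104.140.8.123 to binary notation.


104 = 01101000
140 = 10001100
8 = 00001000
123 = 01111011
Binary: 01101000.10001100.00001000.01111011


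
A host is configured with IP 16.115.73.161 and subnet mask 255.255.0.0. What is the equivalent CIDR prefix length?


Binary: 11111111.11111111.00000000.00000000
Count leading 1s
Prefix: /16


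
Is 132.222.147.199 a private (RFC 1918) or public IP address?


RFC 1918 private ranges:
  10.0.0.0/8 (10.0.0.0 - 10.255.255.255)
  172.16.0.0/12 (172.16.0.0 - 172.31.255.255)
  192.168.0.0/16 (192.168.0.0 - 192.168.255.255)
Public (not in any RFC 1918 range)


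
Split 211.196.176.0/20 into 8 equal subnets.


New prefix = 20 + 3 = 23
Each subnet has 512 addresses
  211.196.176.0/23
  211.196.178.0/23
  211.196.180.0/23
  211.196.182.0/23
  211.196.184.0/23
  211.196.186.0/23
  211.196.188.0/23
  211.196.190.0/23
Subnets: 211.196.176.0/23, 211.196.178.0/23, 211.196.180.0/23, 211.196.182.0/23, 211.196.184.0/23, 211.196.186.0/23, 211.196.188.0/23, 211.196.190.0/23


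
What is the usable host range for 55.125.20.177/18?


Network: 55.125.0.0
Broadcast: 55.125.63.255
First usable = network + 1
Last usable = broadcast - 1
Range: 55.125.0.1 to 55.125.63.254


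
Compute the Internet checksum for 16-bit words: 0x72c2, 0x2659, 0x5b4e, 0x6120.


Sum all words (with carry folding):
+ 0x72c2 = 0x72c2
+ 0x2659 = 0x991b
+ 0x5b4e = 0xf469
+ 0x6120 = 0x558a
One's complement: ~0x558a
Checksum = 0xaa75


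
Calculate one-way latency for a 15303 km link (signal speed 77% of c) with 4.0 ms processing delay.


Speed = 0.77 * 3e5 km/s = 231000 km/s
Propagation delay = 15303 / 231000 = 0.0662 s = 66.2468 ms
Processing delay = 4.0 ms
Total one-way latency = 70.2468 ms


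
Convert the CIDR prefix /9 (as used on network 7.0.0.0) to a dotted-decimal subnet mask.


/9 means 9 network bits, 23 host bits
Binary: 11111111100000000000000000000000
Mask: 255.128.0.0


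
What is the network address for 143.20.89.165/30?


IP:   10001111.00010100.01011001.10100101
Mask: 11111111.11111111.11111111.11111100
AND operation:
Net:  10001111.00010100.01011001.10100100
Network: 143.20.89.164/30


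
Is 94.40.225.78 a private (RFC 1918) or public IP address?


RFC 1918 private ranges:
  10.0.0.0/8 (10.0.0.0 - 10.255.255.255)
  172.16.0.0/12 (172.16.0.0 - 172.31.255.255)
  192.168.0.0/16 (192.168.0.0 - 192.168.255.255)
Public (not in any RFC 1918 range)


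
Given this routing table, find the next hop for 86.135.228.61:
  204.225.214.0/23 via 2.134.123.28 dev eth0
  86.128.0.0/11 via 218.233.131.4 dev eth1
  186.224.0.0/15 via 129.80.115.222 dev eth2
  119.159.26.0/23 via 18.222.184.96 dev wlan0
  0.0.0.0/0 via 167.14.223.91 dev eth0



Longest prefix match for 86.135.228.61:
  /23 204.225.214.0: no
  /11 86.128.0.0: MATCH
  /15 186.224.0.0: no
  /23 119.159.26.0: no
  /0 0.0.0.0: MATCH
Selected: next-hop 218.233.131.4 via eth1 (matched /11)


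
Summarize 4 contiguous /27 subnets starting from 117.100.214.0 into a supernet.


Original prefix: /27
Number of subnets: 4 = 2^2
New prefix = 27 - 2 = 25
Supernet: 117.100.214.0/25


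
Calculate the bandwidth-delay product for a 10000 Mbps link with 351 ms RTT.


BDP = bandwidth * RTT
= 10000 Mbps * 351 ms
= 10000 * 1e6 * 351 / 1000 bits
= 3510000000 bits
= 438750000 bytes
= 428466.7969 KB
BDP = 3510000000 bits (438750000 bytes)


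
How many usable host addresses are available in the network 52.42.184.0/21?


Host bits = 32 - 21 = 11
Total addresses = 2^11 = 2048
Usable = total - 2 (network and broadcast)
Usable hosts: 2046


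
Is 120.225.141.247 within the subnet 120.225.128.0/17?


Subnet network: 120.225.128.0
Test IP AND mask: 120.225.128.0
Yes, 120.225.141.247 is in 120.225.128.0/17


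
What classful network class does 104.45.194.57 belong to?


First octet: 104
Binary: 01101000
0xxxxxxx -> Class A (1-126)
Class A, default mask 255.0.0.0 (/8)


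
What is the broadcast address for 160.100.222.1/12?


Network: 160.96.0.0/12
Host bits = 20
Set all host bits to 1:
Broadcast: 160.111.255.255


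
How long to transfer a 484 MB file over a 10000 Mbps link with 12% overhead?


Effective throughput = 10000 * (1 - 12/100) = 8800 Mbps
File size in Mb = 484 * 8 = 3872 Mb
Time = 3872 / 8800
Time = 0.44 seconds


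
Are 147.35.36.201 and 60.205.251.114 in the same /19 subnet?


Mask: 255.255.224.0
147.35.36.201 AND mask = 147.35.32.0
60.205.251.114 AND mask = 60.205.224.0
No, different subnets (147.35.32.0 vs 60.205.224.0)


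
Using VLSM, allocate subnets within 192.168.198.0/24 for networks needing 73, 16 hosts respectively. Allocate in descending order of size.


73 hosts -> /25 (126 usable): 192.168.198.0/25
16 hosts -> /27 (30 usable): 192.168.198.128/27
Allocation: 192.168.198.0/25 (73 hosts, 126 usable); 192.168.198.128/27 (16 hosts, 30 usable)


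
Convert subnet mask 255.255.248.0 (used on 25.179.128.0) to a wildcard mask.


Subnet mask: 255.255.248.0
Wildcard = 255.255.255.255 - subnet mask
255 - 255 = 0
255 - 255 = 0
255 - 248 = 7
255 - 0 = 255
Wildcard: 0.0.7.255


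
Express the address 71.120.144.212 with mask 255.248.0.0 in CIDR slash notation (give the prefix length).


Binary: 11111111.11111000.00000000.00000000
Count leading 1s
Prefix: /13


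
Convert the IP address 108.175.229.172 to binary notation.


108 = 01101100
175 = 10101111
229 = 11100101
172 = 10101100
Binary: 01101100.10101111.11100101.10101100


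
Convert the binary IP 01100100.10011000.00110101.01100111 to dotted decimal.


01100100 = 100
10011000 = 152
00110101 = 53
01100111 = 103
IP: 100.152.53.103


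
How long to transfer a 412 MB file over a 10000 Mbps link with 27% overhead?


Effective throughput = 10000 * (1 - 27/100) = 7300 Mbps
File size in Mb = 412 * 8 = 3296 Mb
Time = 3296 / 7300
Time = 0.4515 seconds


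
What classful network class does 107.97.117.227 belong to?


First octet: 107
Binary: 01101011
0xxxxxxx -> Class A (1-126)
Class A, default mask 255.0.0.0 (/8)


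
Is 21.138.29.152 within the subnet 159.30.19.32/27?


Subnet network: 159.30.19.32
Test IP AND mask: 21.138.29.128
No, 21.138.29.152 is not in 159.30.19.32/27


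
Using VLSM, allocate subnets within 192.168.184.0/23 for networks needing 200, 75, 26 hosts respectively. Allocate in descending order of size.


200 hosts -> /24 (254 usable): 192.168.184.0/24
75 hosts -> /25 (126 usable): 192.168.185.0/25
26 hosts -> /27 (30 usable): 192.168.185.128/27
Allocation: 192.168.184.0/24 (200 hosts, 254 usable); 192.168.185.0/25 (75 hosts, 126 usable); 192.168.185.128/27 (26 hosts, 30 usable)


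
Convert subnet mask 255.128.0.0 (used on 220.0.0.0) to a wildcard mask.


Subnet mask: 255.128.0.0
Wildcard = 255.255.255.255 - subnet mask
255 - 255 = 0
255 - 128 = 127
255 - 0 = 255
255 - 0 = 255
Wildcard: 0.127.255.255


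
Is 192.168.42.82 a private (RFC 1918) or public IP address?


RFC 1918 private ranges:
  10.0.0.0/8 (10.0.0.0 - 10.255.255.255)
  172.16.0.0/12 (172.16.0.0 - 172.31.255.255)
  192.168.0.0/16 (192.168.0.0 - 192.168.255.255)
Private (in 192.168.0.0/16)


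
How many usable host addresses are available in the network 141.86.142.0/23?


Host bits = 32 - 23 = 9
Total addresses = 2^9 = 512
Usable = total - 2 (network and broadcast)
Usable hosts: 510


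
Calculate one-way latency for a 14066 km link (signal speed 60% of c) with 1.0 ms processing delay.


Speed = 0.6 * 3e5 km/s = 180000 km/s
Propagation delay = 14066 / 180000 = 0.0781 s = 78.1444 ms
Processing delay = 1.0 ms
Total one-way latency = 79.1444 ms


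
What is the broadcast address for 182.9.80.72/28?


Network: 182.9.80.64/28
Host bits = 4
Set all host bits to 1:
Broadcast: 182.9.80.79


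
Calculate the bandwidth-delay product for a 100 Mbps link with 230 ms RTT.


BDP = bandwidth * RTT
= 100 Mbps * 230 ms
= 100 * 1e6 * 230 / 1000 bits
= 23000000 bits
= 2875000 bytes
= 2807.6172 KB
BDP = 23000000 bits (2875000 bytes)


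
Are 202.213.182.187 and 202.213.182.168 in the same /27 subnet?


Mask: 255.255.255.224
202.213.182.187 AND mask = 202.213.182.160
202.213.182.168 AND mask = 202.213.182.160
Yes, same subnet (202.213.182.160)


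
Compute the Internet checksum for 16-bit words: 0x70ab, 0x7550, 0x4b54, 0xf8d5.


Sum all words (with carry folding):
+ 0x70ab = 0x70ab
+ 0x7550 = 0xe5fb
+ 0x4b54 = 0x3150
+ 0xf8d5 = 0x2a26
One's complement: ~0x2a26
Checksum = 0xd5d9


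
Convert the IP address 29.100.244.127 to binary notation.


29 = 00011101
100 = 01100100
244 = 11110100
127 = 01111111
Binary: 00011101.01100100.11110100.01111111


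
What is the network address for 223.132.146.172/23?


IP:   11011111.10000100.10010010.10101100
Mask: 11111111.11111111.11111110.00000000
AND operation:
Net:  11011111.10000100.10010010.00000000
Network: 223.132.146.0/23


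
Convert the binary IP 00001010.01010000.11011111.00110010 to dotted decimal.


00001010 = 10
01010000 = 80
11011111 = 223
00110010 = 50
IP: 10.80.223.50


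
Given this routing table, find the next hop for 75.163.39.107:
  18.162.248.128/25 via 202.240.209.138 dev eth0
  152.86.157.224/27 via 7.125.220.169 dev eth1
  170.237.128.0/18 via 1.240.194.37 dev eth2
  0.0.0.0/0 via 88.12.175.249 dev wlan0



Longest prefix match for 75.163.39.107:
  /25 18.162.248.128: no
  /27 152.86.157.224: no
  /18 170.237.128.0: no
  /0 0.0.0.0: MATCH
Selected: next-hop 88.12.175.249 via wlan0 (matched /0)


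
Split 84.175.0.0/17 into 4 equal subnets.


New prefix = 17 + 2 = 19
Each subnet has 8192 addresses
  84.175.0.0/19
  84.175.32.0/19
  84.175.64.0/19
  84.175.96.0/19
Subnets: 84.175.0.0/19, 84.175.32.0/19, 84.175.64.0/19, 84.175.96.0/19


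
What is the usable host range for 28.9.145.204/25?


Network: 28.9.145.128
Broadcast: 28.9.145.255
First usable = network + 1
Last usable = broadcast - 1
Range: 28.9.145.129 to 28.9.145.254


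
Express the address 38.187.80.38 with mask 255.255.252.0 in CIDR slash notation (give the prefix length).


Binary: 11111111.11111111.11111100.00000000
Count leading 1s
Prefix: /22


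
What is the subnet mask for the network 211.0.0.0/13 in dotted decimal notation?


/13 means 13 network bits, 19 host bits
Binary: 11111111111110000000000000000000
Mask: 255.248.0.0


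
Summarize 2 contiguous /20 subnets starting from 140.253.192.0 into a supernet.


Original prefix: /20
Number of subnets: 2 = 2^1
New prefix = 20 - 1 = 19
Supernet: 140.253.192.0/19


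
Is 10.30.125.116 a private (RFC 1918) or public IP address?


RFC 1918 private ranges:
  10.0.0.0/8 (10.0.0.0 - 10.255.255.255)
  172.16.0.0/12 (172.16.0.0 - 172.31.255.255)
  192.168.0.0/16 (192.168.0.0 - 192.168.255.255)
Private (in 10.0.0.0/8)


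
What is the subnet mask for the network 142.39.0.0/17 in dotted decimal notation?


/17 means 17 network bits, 15 host bits
Binary: 11111111111111111000000000000000
Mask: 255.255.128.0


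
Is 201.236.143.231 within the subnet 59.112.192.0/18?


Subnet network: 59.112.192.0
Test IP AND mask: 201.236.128.0
No, 201.236.143.231 is not in 59.112.192.0/18


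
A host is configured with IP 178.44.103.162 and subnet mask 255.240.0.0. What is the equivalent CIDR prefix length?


Binary: 11111111.11110000.00000000.00000000
Count leading 1s
Prefix: /12


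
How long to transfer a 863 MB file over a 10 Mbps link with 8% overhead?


Effective throughput = 10 * (1 - 8/100) = 9.2 Mbps
File size in Mb = 863 * 8 = 6904 Mb
Time = 6904 / 9.2
Time = 750.4348 seconds


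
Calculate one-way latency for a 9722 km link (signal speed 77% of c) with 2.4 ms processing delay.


Speed = 0.77 * 3e5 km/s = 231000 km/s
Propagation delay = 9722 / 231000 = 0.0421 s = 42.0866 ms
Processing delay = 2.4 ms
Total one-way latency = 44.4866 ms


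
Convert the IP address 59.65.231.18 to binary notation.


59 = 00111011
65 = 01000001
231 = 11100111
18 = 00010010
Binary: 00111011.01000001.11100111.00010010


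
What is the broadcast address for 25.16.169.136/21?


Network: 25.16.168.0/21
Host bits = 11
Set all host bits to 1:
Broadcast: 25.16.175.255


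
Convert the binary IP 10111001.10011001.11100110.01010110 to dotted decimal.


10111001 = 185
10011001 = 153
11100110 = 230
01010110 = 86
IP: 185.153.230.86


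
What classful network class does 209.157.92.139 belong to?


First octet: 209
Binary: 11010001
110xxxxx -> Class C (192-223)
Class C, default mask 255.255.255.0 (/24)


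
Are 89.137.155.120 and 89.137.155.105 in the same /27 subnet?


Mask: 255.255.255.224
89.137.155.120 AND mask = 89.137.155.96
89.137.155.105 AND mask = 89.137.155.96
Yes, same subnet (89.137.155.96)


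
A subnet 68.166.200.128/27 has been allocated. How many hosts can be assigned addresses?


Host bits = 32 - 27 = 5
Total addresses = 2^5 = 32
Usable = total - 2 (network and broadcast)
Usable hosts: 30


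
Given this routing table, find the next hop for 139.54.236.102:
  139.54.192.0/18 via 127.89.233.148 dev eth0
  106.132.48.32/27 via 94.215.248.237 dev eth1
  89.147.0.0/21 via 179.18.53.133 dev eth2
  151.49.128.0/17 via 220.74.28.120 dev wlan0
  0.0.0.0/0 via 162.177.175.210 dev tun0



Longest prefix match for 139.54.236.102:
  /18 139.54.192.0: MATCH
  /27 106.132.48.32: no
  /21 89.147.0.0: no
  /17 151.49.128.0: no
  /0 0.0.0.0: MATCH
Selected: next-hop 127.89.233.148 via eth0 (matched /18)


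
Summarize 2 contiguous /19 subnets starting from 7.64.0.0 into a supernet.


Original prefix: /19
Number of subnets: 2 = 2^1
New prefix = 19 - 1 = 18
Supernet: 7.64.0.0/18


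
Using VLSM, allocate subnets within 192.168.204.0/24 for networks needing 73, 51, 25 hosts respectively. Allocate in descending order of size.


73 hosts -> /25 (126 usable): 192.168.204.0/25
51 hosts -> /26 (62 usable): 192.168.204.128/26
25 hosts -> /27 (30 usable): 192.168.204.192/27
Allocation: 192.168.204.0/25 (73 hosts, 126 usable); 192.168.204.128/26 (51 hosts, 62 usable); 192.168.204.192/27 (25 hosts, 30 usable)


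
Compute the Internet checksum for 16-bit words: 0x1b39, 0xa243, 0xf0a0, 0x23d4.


Sum all words (with carry folding):
+ 0x1b39 = 0x1b39
+ 0xa243 = 0xbd7c
+ 0xf0a0 = 0xae1d
+ 0x23d4 = 0xd1f1
One's complement: ~0xd1f1
Checksum = 0x2e0e


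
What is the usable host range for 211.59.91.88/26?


Network: 211.59.91.64
Broadcast: 211.59.91.127
First usable = network + 1
Last usable = broadcast - 1
Range: 211.59.91.65 to 211.59.91.126


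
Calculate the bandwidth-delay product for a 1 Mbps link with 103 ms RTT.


BDP = bandwidth * RTT
= 1 Mbps * 103 ms
= 1 * 1e6 * 103 / 1000 bits
= 103000 bits
= 12875 bytes
= 12.5732 KB
BDP = 103000 bits (12875 bytes)


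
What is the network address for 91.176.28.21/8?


IP:   01011011.10110000.00011100.00010101
Mask: 11111111.00000000.00000000.00000000
AND operation:
Net:  01011011.00000000.00000000.00000000
Network: 91.0.0.0/8


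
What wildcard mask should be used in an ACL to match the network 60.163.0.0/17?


Subnet mask: 255.255.128.0
Wildcard = 255.255.255.255 - subnet mask
255 - 255 = 0
255 - 255 = 0
255 - 128 = 127
255 - 0 = 255
Wildcard: 0.0.127.255


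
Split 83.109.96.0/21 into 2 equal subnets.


New prefix = 21 + 1 = 22
Each subnet has 1024 addresses
  83.109.96.0/22
  83.109.100.0/22
Subnets: 83.109.96.0/22, 83.109.100.0/22


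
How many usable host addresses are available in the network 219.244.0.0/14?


Host bits = 32 - 14 = 18
Total addresses = 2^18 = 262144
Usable = total - 2 (network and broadcast)
Usable hosts: 262142


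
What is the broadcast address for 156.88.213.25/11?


Network: 156.64.0.0/11
Host bits = 21
Set all host bits to 1:
Broadcast: 156.95.255.255


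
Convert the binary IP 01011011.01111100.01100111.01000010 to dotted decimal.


01011011 = 91
01111100 = 124
01100111 = 103
01000010 = 66
IP: 91.124.103.66


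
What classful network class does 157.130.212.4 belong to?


First octet: 157
Binary: 10011101
10xxxxxx -> Class B (128-191)
Class B, default mask 255.255.0.0 (/16)


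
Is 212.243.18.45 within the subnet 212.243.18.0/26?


Subnet network: 212.243.18.0
Test IP AND mask: 212.243.18.0
Yes, 212.243.18.45 is in 212.243.18.0/26


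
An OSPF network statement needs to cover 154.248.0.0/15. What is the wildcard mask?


Subnet mask: 255.254.0.0
Wildcard = 255.255.255.255 - subnet mask
255 - 255 = 0
255 - 254 = 1
255 - 0 = 255
255 - 0 = 255
Wildcard: 0.1.255.255


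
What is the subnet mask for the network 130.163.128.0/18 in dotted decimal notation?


/18 means 18 network bits, 14 host bits
Binary: 11111111111111111100000000000000
Mask: 255.255.192.0


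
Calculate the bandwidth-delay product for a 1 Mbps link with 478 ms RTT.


BDP = bandwidth * RTT
= 1 Mbps * 478 ms
= 1 * 1e6 * 478 / 1000 bits
= 478000 bits
= 59750 bytes
= 58.3496 KB
BDP = 478000 bits (59750 bytes)


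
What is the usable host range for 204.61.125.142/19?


Network: 204.61.96.0
Broadcast: 204.61.127.255
First usable = network + 1
Last usable = broadcast - 1
Range: 204.61.96.1 to 204.61.127.254


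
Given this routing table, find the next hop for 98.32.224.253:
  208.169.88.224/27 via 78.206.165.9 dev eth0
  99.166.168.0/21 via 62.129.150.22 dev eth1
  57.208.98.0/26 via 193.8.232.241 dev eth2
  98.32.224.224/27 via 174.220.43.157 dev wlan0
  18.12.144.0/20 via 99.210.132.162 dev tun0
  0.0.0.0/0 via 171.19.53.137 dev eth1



Longest prefix match for 98.32.224.253:
  /27 208.169.88.224: no
  /21 99.166.168.0: no
  /26 57.208.98.0: no
  /27 98.32.224.224: MATCH
  /20 18.12.144.0: no
  /0 0.0.0.0: MATCH
Selected: next-hop 174.220.43.157 via wlan0 (matched /27)


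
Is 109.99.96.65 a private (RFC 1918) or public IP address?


RFC 1918 private ranges:
  10.0.0.0/8 (10.0.0.0 - 10.255.255.255)
  172.16.0.0/12 (172.16.0.0 - 172.31.255.255)
  192.168.0.0/16 (192.168.0.0 - 192.168.255.255)
Public (not in any RFC 1918 range)


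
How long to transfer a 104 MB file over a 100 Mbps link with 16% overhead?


Effective throughput = 100 * (1 - 16/100) = 84 Mbps
File size in Mb = 104 * 8 = 832 Mb
Time = 832 / 84
Time = 9.9048 seconds


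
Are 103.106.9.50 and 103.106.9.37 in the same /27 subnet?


Mask: 255.255.255.224
103.106.9.50 AND mask = 103.106.9.32
103.106.9.37 AND mask = 103.106.9.32
Yes, same subnet (103.106.9.32)


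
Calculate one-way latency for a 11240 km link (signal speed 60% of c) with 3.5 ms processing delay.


Speed = 0.6 * 3e5 km/s = 180000 km/s
Propagation delay = 11240 / 180000 = 0.0624 s = 62.4444 ms
Processing delay = 3.5 ms
Total one-way latency = 65.9444 ms


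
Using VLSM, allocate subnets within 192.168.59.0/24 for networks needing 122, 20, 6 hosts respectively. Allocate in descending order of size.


122 hosts -> /25 (126 usable): 192.168.59.0/25
20 hosts -> /27 (30 usable): 192.168.59.128/27
6 hosts -> /29 (6 usable): 192.168.59.160/29
Allocation: 192.168.59.0/25 (122 hosts, 126 usable); 192.168.59.128/27 (20 hosts, 30 usable); 192.168.59.160/29 (6 hosts, 6 usable)


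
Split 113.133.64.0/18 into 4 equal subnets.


New prefix = 18 + 2 = 20
Each subnet has 4096 addresses
  113.133.64.0/20
  113.133.80.0/20
  113.133.96.0/20
  113.133.112.0/20
Subnets: 113.133.64.0/20, 113.133.80.0/20, 113.133.96.0/20, 113.133.112.0/20


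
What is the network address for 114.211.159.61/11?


IP:   01110010.11010011.10011111.00111101
Mask: 11111111.11100000.00000000.00000000
AND operation:
Net:  01110010.11000000.00000000.00000000
Network: 114.192.0.0/11


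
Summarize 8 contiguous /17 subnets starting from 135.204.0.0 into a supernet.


Original prefix: /17
Number of subnets: 8 = 2^3
New prefix = 17 - 3 = 14
Supernet: 135.204.0.0/14


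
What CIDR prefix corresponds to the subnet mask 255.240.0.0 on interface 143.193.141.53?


Binary: 11111111.11110000.00000000.00000000
Count leading 1s
Prefix: /12


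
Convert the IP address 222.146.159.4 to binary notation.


222 = 11011110
146 = 10010010
159 = 10011111
4 = 00000100
Binary: 11011110.10010010.10011111.00000100


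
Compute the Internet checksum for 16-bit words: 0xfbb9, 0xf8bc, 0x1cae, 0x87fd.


Sum all words (with carry folding):
+ 0xfbb9 = 0xfbb9
+ 0xf8bc = 0xf476
+ 0x1cae = 0x1125
+ 0x87fd = 0x9922
One's complement: ~0x9922
Checksum = 0x66dd


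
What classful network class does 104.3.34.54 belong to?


First octet: 104
Binary: 01101000
0xxxxxxx -> Class A (1-126)
Class A, default mask 255.0.0.0 (/8)


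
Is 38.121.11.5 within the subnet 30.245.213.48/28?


Subnet network: 30.245.213.48
Test IP AND mask: 38.121.11.0
No, 38.121.11.5 is not in 30.245.213.48/28


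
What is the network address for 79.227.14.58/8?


IP:   01001111.11100011.00001110.00111010
Mask: 11111111.00000000.00000000.00000000
AND operation:
Net:  01001111.00000000.00000000.00000000
Network: 79.0.0.0/8


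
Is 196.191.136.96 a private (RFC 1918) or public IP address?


RFC 1918 private ranges:
  10.0.0.0/8 (10.0.0.0 - 10.255.255.255)
  172.16.0.0/12 (172.16.0.0 - 172.31.255.255)
  192.168.0.0/16 (192.168.0.0 - 192.168.255.255)
Public (not in any RFC 1918 range)


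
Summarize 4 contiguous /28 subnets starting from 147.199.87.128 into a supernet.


Original prefix: /28
Number of subnets: 4 = 2^2
New prefix = 28 - 2 = 26
Supernet: 147.199.87.128/26


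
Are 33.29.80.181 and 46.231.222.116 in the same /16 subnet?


Mask: 255.255.0.0
33.29.80.181 AND mask = 33.29.0.0
46.231.222.116 AND mask = 46.231.0.0
No, different subnets (33.29.0.0 vs 46.231.0.0)


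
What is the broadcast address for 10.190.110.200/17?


Network: 10.190.0.0/17
Host bits = 15
Set all host bits to 1:
Broadcast: 10.190.127.255


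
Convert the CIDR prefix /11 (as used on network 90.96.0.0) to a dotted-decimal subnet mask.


/11 means 11 network bits, 21 host bits
Binary: 11111111111000000000000000000000
Mask: 255.224.0.0


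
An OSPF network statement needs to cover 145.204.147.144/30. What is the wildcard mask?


Subnet mask: 255.255.255.252
Wildcard = 255.255.255.255 - subnet mask
255 - 255 = 0
255 - 255 = 0
255 - 255 = 0
255 - 252 = 3
Wildcard: 0.0.0.3


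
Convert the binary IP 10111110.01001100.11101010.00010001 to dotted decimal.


10111110 = 190
01001100 = 76
11101010 = 234
00010001 = 17
IP: 190.76.234.17


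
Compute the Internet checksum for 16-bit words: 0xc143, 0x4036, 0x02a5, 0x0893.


Sum all words (with carry folding):
+ 0xc143 = 0xc143
+ 0x4036 = 0x017a
+ 0x02a5 = 0x041f
+ 0x0893 = 0x0cb2
One's complement: ~0x0cb2
Checksum = 0xf34d


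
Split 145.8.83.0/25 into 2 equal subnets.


New prefix = 25 + 1 = 26
Each subnet has 64 addresses
  145.8.83.0/26
  145.8.83.64/26
Subnets: 145.8.83.0/26, 145.8.83.64/26


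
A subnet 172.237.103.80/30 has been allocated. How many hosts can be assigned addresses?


Host bits = 32 - 30 = 2
Total addresses = 2^2 = 4
Usable = total - 2 (network and broadcast)
Usable hosts: 2


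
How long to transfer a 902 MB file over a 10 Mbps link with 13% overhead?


Effective throughput = 10 * (1 - 13/100) = 8.7 Mbps
File size in Mb = 902 * 8 = 7216 Mb
Time = 7216 / 8.7
Time = 829.4253 seconds


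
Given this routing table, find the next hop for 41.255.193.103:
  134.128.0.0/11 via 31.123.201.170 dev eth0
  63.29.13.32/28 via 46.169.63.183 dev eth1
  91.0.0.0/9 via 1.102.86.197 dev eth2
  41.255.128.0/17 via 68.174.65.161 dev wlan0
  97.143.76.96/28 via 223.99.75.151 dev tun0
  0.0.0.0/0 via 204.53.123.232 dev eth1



Longest prefix match for 41.255.193.103:
  /11 134.128.0.0: no
  /28 63.29.13.32: no
  /9 91.0.0.0: no
  /17 41.255.128.0: MATCH
  /28 97.143.76.96: no
  /0 0.0.0.0: MATCH
Selected: next-hop 68.174.65.161 via wlan0 (matched /17)


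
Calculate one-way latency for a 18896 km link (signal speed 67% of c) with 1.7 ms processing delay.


Speed = 0.67 * 3e5 km/s = 201000 km/s
Propagation delay = 18896 / 201000 = 0.094 s = 94.01 ms
Processing delay = 1.7 ms
Total one-way latency = 95.71 ms


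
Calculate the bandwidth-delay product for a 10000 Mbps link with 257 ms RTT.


BDP = bandwidth * RTT
= 10000 Mbps * 257 ms
= 10000 * 1e6 * 257 / 1000 bits
= 2570000000 bits
= 321250000 bytes
= 313720.7031 KB
BDP = 2570000000 bits (321250000 bytes)


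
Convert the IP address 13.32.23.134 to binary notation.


13 = 00001101
32 = 00100000
23 = 00010111
134 = 10000110
Binary: 00001101.00100000.00010111.10000110


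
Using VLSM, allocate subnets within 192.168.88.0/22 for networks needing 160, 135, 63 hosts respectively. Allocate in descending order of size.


160 hosts -> /24 (254 usable): 192.168.88.0/24
135 hosts -> /24 (254 usable): 192.168.89.0/24
63 hosts -> /25 (126 usable): 192.168.90.0/25
Allocation: 192.168.88.0/24 (160 hosts, 254 usable); 192.168.89.0/24 (135 hosts, 254 usable); 192.168.90.0/25 (63 hosts, 126 usable)


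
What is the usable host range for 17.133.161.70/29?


Network: 17.133.161.64
Broadcast: 17.133.161.71
First usable = network + 1
Last usable = broadcast - 1
Range: 17.133.161.65 to 17.133.161.70


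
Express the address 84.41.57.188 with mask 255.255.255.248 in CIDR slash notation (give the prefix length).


Binary: 11111111.11111111.11111111.11111000
Count leading 1s
Prefix: /29


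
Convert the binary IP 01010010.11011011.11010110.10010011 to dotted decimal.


01010010 = 82
11011011 = 219
11010110 = 214
10010011 = 147
IP: 82.219.214.147


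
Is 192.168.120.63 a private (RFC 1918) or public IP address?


RFC 1918 private ranges:
  10.0.0.0/8 (10.0.0.0 - 10.255.255.255)
  172.16.0.0/12 (172.16.0.0 - 172.31.255.255)
  192.168.0.0/16 (192.168.0.0 - 192.168.255.255)
Private (in 192.168.0.0/16)


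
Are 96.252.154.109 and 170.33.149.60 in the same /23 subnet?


Mask: 255.255.254.0
96.252.154.109 AND mask = 96.252.154.0
170.33.149.60 AND mask = 170.33.148.0
No, different subnets (96.252.154.0 vs 170.33.148.0)


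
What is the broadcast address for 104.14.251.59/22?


Network: 104.14.248.0/22
Host bits = 10
Set all host bits to 1:
Broadcast: 104.14.251.255


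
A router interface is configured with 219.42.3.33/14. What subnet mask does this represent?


/14 means 14 network bits, 18 host bits
Binary: 11111111111111000000000000000000
Mask: 255.252.0.0


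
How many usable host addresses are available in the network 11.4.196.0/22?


Host bits = 32 - 22 = 10
Total addresses = 2^10 = 1024
Usable = total - 2 (network and broadcast)
Usable hosts: 1022


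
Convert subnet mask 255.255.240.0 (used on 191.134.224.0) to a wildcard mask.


Subnet mask: 255.255.240.0
Wildcard = 255.255.255.255 - subnet mask
255 - 255 = 0
255 - 255 = 0
255 - 240 = 15
255 - 0 = 255
Wildcard: 0.0.15.255


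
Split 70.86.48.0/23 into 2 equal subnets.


New prefix = 23 + 1 = 24
Each subnet has 256 addresses
  70.86.48.0/24
  70.86.49.0/24
Subnets: 70.86.48.0/24, 70.86.49.0/24


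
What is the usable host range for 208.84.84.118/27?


Network: 208.84.84.96
Broadcast: 208.84.84.127
First usable = network + 1
Last usable = broadcast - 1
Range: 208.84.84.97 to 208.84.84.126


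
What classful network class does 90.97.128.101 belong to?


First octet: 90
Binary: 01011010
0xxxxxxx -> Class A (1-126)
Class A, default mask 255.0.0.0 (/8)
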